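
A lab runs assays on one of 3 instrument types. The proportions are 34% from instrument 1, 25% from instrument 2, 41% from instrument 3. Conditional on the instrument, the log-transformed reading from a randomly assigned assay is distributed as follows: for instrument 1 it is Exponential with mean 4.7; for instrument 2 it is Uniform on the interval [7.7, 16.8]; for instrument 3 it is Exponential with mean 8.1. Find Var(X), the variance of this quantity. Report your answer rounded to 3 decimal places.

44.358

Per component, 1: μ=4.7, E[X²]=44.18; 2: μ=12.25, E[X²]=156.963; 3: μ=8.1, E[X²]=131.22.
E[X] = 0.34·4.7 + 0.25·12.25 + 0.41·8.1 = 7.9815.
E[X²] = 0.34·44.18 + 0.25·156.963 + 0.41·131.22 = 108.062.
Var(X) = E[X²] − (E[X])² = 108.062 − 63.7043 = 44.3579.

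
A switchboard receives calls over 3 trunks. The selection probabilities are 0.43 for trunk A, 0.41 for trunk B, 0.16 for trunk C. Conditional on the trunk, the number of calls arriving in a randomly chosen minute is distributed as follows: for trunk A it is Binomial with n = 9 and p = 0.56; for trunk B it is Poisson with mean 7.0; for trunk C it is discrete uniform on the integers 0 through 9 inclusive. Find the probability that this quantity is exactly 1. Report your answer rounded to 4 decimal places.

0.0217

Conditional on each trunk, P(X = 1): A: 0.0070803; B: 0.00638317; C: 0.1.
By total probability, P(X = 1) = 0.43·0.0070803 + 0.41·0.00638317 + 0.16·0.1 = 0.0216616.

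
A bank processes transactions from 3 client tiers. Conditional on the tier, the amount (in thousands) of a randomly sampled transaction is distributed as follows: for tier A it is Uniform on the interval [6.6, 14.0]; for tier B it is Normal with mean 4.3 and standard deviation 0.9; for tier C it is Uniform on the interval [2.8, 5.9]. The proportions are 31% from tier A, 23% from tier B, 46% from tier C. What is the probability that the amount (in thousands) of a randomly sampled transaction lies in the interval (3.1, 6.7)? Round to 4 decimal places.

Conditional on each tier, P(3.1 < X < 6.7): A: 0.0135135; B: 0.904958; C: 0.903226.
By total probability, P(3.1 < X < 6.7) = 0.31·0.0135135 + 0.23·0.904958 + 0.46·0.903226 = 0.627813.

0.6278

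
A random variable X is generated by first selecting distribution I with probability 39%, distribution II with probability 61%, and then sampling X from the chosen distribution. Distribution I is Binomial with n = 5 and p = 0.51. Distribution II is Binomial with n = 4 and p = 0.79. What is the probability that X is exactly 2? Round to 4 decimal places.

0.2201

Conditional on each component, P(X = 2): I: 0.306005; II: 0.165137.
By total probability, P(X = 2) = 0.39·0.306005 + 0.61·0.165137 = 0.220075.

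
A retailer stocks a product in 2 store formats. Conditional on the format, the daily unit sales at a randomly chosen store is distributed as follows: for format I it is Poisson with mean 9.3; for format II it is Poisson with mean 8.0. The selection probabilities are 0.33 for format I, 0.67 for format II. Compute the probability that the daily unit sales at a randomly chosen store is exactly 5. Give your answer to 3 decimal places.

0.079

Conditional on each format, P(X = 5): I: 0.0530023; II: 0.0916037.
By total probability, P(X = 5) = 0.33·0.0530023 + 0.67·0.0916037 = 0.0788652.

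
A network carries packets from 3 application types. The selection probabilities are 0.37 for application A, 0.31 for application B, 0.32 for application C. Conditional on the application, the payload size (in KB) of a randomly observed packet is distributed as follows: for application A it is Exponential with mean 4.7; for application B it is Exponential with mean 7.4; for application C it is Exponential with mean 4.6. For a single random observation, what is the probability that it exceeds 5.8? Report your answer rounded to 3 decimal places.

0.340

Conditional on each application, P(X > 5.8): A: 0.291113; B: 0.456675; C: 0.283407.
By total probability, P(X > 5.8) = 0.37·0.291113 + 0.31·0.456675 + 0.32·0.283407 = 0.339972.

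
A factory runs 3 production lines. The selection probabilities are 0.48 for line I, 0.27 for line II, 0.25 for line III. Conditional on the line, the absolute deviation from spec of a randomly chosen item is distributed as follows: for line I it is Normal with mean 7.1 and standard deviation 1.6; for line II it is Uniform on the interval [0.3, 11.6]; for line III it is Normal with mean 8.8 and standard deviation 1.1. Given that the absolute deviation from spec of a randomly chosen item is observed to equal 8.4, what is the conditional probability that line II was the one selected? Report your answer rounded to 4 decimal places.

Likelihoods f(8.4 | ·): I: 0.179242; II: 0.0884956; III: 0.339472.
Posterior ∝ prior × likelihood. Numerator for II: 0.27·0.0884956 = 0.0238938.
Normalizing constant: 0.48·0.179242 + 0.27·0.0884956 + 0.25·0.339472 = 0.194798.
P(II | observation) = 0.0238938 / 0.194798 = 0.12266.

0.1227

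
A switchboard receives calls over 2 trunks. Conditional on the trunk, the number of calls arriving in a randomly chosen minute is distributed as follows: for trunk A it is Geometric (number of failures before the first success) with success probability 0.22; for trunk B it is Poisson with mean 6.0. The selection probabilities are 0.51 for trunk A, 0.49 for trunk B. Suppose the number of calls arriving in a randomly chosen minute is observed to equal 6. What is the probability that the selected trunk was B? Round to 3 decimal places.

0.757

Likelihoods P(X=6 | ·): A: 0.0495439; B: 0.160623.
Posterior ∝ prior × likelihood. Numerator for B: 0.49·0.160623 = 0.0787053.
Normalizing constant: 0.51·0.0495439 + 0.49·0.160623 = 0.103973.
P(B | observation) = 0.0787053 / 0.103973 = 0.756981.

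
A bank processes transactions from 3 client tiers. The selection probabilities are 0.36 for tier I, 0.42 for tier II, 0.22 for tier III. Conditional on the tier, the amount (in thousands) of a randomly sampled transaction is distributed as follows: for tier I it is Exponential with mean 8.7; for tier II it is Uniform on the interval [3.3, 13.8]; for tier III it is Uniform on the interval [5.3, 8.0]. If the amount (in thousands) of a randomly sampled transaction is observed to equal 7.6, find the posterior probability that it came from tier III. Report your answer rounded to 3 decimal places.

Likelihoods f(7.6 | ·): I: 0.0479841; II: 0.0952381; III: 0.37037.
Posterior ∝ prior × likelihood. Numerator for III: 0.22·0.37037 = 0.0814815.
Normalizing constant: 0.36·0.0479841 + 0.42·0.0952381 + 0.22·0.37037 = 0.138756.
P(III | observation) = 0.0814815 / 0.138756 = 0.58723.

0.587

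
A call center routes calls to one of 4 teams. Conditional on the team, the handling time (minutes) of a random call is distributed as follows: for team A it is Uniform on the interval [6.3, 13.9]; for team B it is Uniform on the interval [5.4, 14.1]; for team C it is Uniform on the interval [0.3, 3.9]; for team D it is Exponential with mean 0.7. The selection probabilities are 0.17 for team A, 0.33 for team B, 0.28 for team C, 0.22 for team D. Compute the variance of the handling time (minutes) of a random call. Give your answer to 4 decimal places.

Per component, A: μ=10.1, E[X²]=106.823; B: μ=9.75, E[X²]=101.37; C: μ=2.1, E[X²]=5.49; D: μ=0.7, E[X²]=0.98.
E[X] = 0.17·10.1 + 0.33·9.75 + 0.28·2.1 + 0.22·0.7 = 5.6765.
E[X²] = 0.17·106.823 + 0.33·101.37 + 0.28·5.49 + 0.22·0.98 = 53.3649.
Var(X) = E[X²] − (E[X])² = 53.3649 − 32.2227 = 21.1422.

21.1422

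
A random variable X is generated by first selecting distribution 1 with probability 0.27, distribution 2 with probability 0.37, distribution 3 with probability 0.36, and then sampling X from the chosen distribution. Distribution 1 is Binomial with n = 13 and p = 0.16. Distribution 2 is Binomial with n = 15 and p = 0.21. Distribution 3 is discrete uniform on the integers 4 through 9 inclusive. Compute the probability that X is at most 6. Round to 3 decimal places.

0.811

Conditional on each component, P(X ≤ 6): 1: 0.998124; 2: 0.976602; 3: 0.5.
By total probability, P(X ≤ 6) = 0.27·0.998124 + 0.37·0.976602 + 0.36·0.5 = 0.810836.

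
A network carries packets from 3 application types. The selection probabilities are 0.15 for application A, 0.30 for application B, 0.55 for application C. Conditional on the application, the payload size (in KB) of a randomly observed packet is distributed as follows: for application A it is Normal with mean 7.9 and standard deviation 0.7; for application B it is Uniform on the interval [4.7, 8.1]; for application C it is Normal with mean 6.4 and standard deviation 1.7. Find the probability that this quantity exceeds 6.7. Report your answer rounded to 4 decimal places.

0.5035

Conditional on each application, P(X > 6.7): A: 0.956762; B: 0.411765; C: 0.429962.
By total probability, P(X > 6.7) = 0.15·0.956762 + 0.3·0.411765 + 0.55·0.429962 = 0.503523.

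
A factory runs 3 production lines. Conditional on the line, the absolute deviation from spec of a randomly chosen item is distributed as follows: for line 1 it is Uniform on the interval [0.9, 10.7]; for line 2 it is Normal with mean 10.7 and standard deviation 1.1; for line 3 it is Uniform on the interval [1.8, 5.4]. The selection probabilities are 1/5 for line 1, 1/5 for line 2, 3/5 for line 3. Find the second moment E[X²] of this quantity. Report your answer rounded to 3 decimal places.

39.893

For each component E[X²] = Var + (mean)², giving 1: 41.6433; 2: 115.7; 3: 14.04.
Overall E[X²] = 0.2·41.6433 + 0.2·115.7 + 0.6·14.04 = 39.8927.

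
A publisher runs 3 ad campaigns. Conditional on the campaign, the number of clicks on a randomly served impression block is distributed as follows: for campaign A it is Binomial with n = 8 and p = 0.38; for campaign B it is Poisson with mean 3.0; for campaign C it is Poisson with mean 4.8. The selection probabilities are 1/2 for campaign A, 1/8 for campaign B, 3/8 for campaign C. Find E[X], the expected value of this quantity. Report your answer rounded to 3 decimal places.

3.695

Component means — A: 3.04; B: 3; C: 4.8.
E[X] = 0.5·3.04 + 0.125·3 + 0.375·4.8 = 3.695.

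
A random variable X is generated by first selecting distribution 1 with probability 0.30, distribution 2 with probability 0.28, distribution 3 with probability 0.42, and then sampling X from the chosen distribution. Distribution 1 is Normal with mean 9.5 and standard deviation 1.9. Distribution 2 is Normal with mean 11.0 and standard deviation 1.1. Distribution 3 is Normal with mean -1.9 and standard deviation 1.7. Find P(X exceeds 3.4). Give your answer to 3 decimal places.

0.580

Conditional on each component, P(X > 3.4): 1: 0.999338; 2: 1; 3: 0.000911505.
By total probability, P(X > 3.4) = 0.3·0.999338 + 0.28·1 + 0.42·0.000911505 = 0.580184.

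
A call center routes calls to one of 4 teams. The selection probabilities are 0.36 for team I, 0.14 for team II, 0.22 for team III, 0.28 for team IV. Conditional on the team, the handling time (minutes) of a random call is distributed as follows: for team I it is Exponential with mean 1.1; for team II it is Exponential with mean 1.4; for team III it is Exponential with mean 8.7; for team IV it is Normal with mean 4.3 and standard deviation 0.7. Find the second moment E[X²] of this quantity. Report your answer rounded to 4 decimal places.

For each component E[X²] = Var + (mean)², giving I: 2.42; II: 3.92; III: 151.38; IV: 18.98.
Overall E[X²] = 0.36·2.42 + 0.14·3.92 + 0.22·151.38 + 0.28·18.98 = 40.038.

40.0380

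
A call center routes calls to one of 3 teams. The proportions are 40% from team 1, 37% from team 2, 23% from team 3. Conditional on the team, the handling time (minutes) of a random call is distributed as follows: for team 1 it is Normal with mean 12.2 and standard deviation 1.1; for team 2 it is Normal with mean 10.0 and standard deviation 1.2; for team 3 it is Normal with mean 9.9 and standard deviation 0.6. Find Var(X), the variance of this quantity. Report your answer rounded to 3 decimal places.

Per component, 1: μ=12.2, E[X²]=150.05; 2: μ=10, E[X²]=101.44; 3: μ=9.9, E[X²]=98.37.
E[X] = 0.4·12.2 + 0.37·10 + 0.23·9.9 = 10.857.
E[X²] = 0.4·150.05 + 0.37·101.44 + 0.23·98.37 = 120.178.
Var(X) = E[X²] − (E[X])² = 120.178 − 117.874 = 2.30345.

2.303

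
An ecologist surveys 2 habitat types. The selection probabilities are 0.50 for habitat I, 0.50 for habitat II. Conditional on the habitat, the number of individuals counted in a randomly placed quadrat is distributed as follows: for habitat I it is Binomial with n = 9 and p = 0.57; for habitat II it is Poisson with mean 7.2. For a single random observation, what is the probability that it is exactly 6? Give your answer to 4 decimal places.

Conditional on each habitat, P(X = 6): I: 0.229052; II: 0.144458.
By total probability, P(X = 6) = 0.5·0.229052 + 0.5·0.144458 = 0.186755.

0.1868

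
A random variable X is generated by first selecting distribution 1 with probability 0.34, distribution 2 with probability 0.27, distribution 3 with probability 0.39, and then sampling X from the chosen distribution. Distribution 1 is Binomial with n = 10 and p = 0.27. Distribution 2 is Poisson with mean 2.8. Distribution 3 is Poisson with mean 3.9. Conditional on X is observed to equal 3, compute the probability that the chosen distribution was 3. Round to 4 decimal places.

Likelihoods P(X=3 | ·): 1: 0.260935; 2: 0.222484; 3: 0.200122.
Posterior ∝ prior × likelihood. Numerator for 3: 0.39·0.200122 = 0.0780474.
Normalizing constant: 0.34·0.260935 + 0.27·0.222484 + 0.39·0.200122 = 0.226836.
P(3 | observation) = 0.0780474 / 0.226836 = 0.34407.

0.3441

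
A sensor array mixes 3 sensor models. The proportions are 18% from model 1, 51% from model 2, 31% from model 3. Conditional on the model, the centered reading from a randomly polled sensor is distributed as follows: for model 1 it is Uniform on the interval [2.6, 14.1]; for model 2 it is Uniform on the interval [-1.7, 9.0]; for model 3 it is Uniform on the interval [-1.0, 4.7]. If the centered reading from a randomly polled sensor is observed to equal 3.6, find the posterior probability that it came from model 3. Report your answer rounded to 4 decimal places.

Likelihoods f(3.6 | ·): 1: 0.0869565; 2: 0.0934579; 3: 0.175439.
Posterior ∝ prior × likelihood. Numerator for 3: 0.31·0.175439 = 0.054386.
Normalizing constant: 0.18·0.0869565 + 0.51·0.0934579 + 0.31·0.175439 = 0.117702.
P(3 | observation) = 0.054386 / 0.117702 = 0.462066.

0.4621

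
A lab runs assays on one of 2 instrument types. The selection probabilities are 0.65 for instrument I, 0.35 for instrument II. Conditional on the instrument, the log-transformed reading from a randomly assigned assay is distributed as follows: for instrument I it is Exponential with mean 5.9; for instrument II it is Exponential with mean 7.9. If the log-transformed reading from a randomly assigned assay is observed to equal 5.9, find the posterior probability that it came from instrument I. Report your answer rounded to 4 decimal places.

Likelihoods f(5.9 | ·): I: 0.0623524; II: 0.0599828.
Posterior ∝ prior × likelihood. Numerator for I: 0.65·0.0623524 = 0.0405291.
Normalizing constant: 0.65·0.0623524 + 0.35·0.0599828 = 0.0615231.
P(I | observation) = 0.0405291 / 0.0615231 = 0.658763.

0.6588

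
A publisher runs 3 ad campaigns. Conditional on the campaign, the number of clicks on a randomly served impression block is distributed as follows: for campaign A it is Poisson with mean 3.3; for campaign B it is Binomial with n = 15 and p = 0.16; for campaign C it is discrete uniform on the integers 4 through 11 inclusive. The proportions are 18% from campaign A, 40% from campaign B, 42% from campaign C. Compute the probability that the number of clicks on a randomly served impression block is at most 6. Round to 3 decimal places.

0.726

Conditional on each campaign, P(X ≤ 6): A: 0.949034; B: 0.994767; C: 0.375.
By total probability, P(X ≤ 6) = 0.18·0.949034 + 0.4·0.994767 + 0.42·0.375 = 0.726233.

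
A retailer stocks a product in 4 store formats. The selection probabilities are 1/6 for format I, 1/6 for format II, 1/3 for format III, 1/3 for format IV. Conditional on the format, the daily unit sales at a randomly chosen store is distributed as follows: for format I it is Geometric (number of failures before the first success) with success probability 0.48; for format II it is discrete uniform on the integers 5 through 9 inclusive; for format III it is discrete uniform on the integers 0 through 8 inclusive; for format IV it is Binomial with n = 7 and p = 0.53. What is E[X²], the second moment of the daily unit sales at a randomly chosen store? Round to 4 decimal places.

21.7966

For each component E[X²] = Var + (mean)², giving I: 3.43056; II: 51; III: 22.6667; IV: 15.5078.
Overall E[X²] = 0.166667·3.43056 + 0.166667·51 + 0.333333·22.6667 + 0.333333·15.5078 = 21.7966.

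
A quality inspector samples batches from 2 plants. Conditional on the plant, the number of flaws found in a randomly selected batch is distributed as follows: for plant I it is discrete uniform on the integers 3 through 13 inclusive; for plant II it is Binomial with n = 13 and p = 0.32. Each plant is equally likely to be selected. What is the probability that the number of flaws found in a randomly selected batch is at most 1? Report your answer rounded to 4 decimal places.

0.0237

Conditional on each plant, P(X ≤ 1): I: 0; II: 0.0473099.
By total probability, P(X ≤ 1) = 0.5·0 + 0.5·0.0473099 = 0.023655.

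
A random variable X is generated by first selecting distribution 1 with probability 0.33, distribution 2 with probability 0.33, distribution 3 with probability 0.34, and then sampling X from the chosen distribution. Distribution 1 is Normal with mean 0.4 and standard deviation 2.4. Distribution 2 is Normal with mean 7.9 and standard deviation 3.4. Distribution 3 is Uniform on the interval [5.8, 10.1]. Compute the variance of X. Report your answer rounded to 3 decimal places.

Per component, 1: μ=0.4, E[X²]=5.92; 2: μ=7.9, E[X²]=73.97; 3: μ=7.95, E[X²]=64.7433.
E[X] = 0.33·0.4 + 0.33·7.9 + 0.34·7.95 = 5.442.
E[X²] = 0.33·5.92 + 0.33·73.97 + 0.34·64.7433 = 48.3764.
Var(X) = E[X²] − (E[X])² = 48.3764 − 29.6154 = 18.7611.

18.761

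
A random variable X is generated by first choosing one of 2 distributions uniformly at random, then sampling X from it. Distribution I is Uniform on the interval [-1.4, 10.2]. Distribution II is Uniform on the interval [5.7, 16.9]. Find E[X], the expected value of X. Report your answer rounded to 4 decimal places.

7.8500

Component means — I: 4.4; II: 11.3.
E[X] = 0.5·4.4 + 0.5·11.3 = 7.85.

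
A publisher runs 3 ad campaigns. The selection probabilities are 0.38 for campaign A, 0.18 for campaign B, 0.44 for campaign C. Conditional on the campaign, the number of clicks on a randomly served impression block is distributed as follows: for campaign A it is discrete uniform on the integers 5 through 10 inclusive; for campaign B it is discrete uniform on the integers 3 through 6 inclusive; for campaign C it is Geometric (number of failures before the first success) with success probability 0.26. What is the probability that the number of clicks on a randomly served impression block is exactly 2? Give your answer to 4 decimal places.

0.0626

Conditional on each campaign, P(X = 2): A: 0; B: 0; C: 0.142376.
By total probability, P(X = 2) = 0.38·0 + 0.18·0 + 0.44·0.142376 = 0.0626454.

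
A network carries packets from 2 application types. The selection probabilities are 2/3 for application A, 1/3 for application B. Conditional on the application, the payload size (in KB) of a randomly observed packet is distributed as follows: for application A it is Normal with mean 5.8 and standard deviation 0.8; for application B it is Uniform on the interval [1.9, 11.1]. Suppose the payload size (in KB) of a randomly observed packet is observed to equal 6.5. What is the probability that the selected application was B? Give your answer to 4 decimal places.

Likelihoods f(6.5 | ·): A: 0.340069; B: 0.108696.
Posterior ∝ prior × likelihood. Numerator for B: 0.333333·0.108696 = 0.0362319.
Normalizing constant: 0.666667·0.340069 + 0.333333·0.108696 = 0.262944.
P(B | observation) = 0.0362319 / 0.262944 = 0.137793.

0.1378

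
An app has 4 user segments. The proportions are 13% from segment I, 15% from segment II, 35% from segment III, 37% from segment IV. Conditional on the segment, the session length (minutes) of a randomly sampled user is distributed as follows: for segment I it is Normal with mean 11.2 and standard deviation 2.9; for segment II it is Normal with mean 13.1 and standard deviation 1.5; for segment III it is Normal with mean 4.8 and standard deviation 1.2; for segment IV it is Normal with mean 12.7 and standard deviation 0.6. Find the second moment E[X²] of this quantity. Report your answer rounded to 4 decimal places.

111.8580

For each component E[X²] = Var + (mean)², giving I: 133.85; II: 173.86; III: 24.48; IV: 161.65.
Overall E[X²] = 0.13·133.85 + 0.15·173.86 + 0.35·24.48 + 0.37·161.65 = 111.858.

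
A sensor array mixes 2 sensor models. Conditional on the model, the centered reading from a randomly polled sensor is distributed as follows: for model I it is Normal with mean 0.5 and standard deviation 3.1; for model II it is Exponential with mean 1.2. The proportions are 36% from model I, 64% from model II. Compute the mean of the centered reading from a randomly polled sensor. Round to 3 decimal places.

Component means — I: 0.5; II: 1.2.
E[X] = 0.36·0.5 + 0.64·1.2 = 0.948.

0.948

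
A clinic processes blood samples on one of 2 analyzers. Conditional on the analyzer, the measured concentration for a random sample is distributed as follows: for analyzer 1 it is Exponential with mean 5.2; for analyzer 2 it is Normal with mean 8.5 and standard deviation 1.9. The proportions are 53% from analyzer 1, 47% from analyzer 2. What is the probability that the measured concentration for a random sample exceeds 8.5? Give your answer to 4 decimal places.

0.3384

Conditional on each analyzer, P(X > 8.5): 1: 0.195027; 2: 0.5.
By total probability, P(X > 8.5) = 0.53·0.195027 + 0.47·0.5 = 0.338365.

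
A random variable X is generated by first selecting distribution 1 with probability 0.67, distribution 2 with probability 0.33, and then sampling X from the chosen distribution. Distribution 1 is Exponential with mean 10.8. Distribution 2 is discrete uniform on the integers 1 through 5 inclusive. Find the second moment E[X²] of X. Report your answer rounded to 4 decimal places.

For each component E[X²] = Var + (mean)², giving 1: 233.28; 2: 11.
Overall E[X²] = 0.67·233.28 + 0.33·11 = 159.928.

159.9276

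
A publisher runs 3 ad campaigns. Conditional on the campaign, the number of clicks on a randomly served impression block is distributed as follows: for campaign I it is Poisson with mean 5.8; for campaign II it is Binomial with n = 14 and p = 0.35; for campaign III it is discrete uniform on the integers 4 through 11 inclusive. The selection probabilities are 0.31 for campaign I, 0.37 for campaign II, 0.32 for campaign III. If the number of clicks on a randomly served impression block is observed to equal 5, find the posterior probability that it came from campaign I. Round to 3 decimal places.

0.299

Likelihoods P(X=5 | ·): I: 0.165596; II: 0.217783; III: 0.125.
Posterior ∝ prior × likelihood. Numerator for I: 0.31·0.165596 = 0.0513349.
Normalizing constant: 0.31·0.165596 + 0.37·0.217783 + 0.32·0.125 = 0.171915.
P(I | observation) = 0.0513349 / 0.171915 = 0.298607.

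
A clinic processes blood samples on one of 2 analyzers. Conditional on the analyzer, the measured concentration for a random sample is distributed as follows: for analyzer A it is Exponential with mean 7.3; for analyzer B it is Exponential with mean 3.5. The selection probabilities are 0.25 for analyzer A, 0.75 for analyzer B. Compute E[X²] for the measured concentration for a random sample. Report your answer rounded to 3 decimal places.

For each component E[X²] = Var + (mean)², giving A: 106.58; B: 24.5.
Overall E[X²] = 0.25·106.58 + 0.75·24.5 = 45.02.

45.020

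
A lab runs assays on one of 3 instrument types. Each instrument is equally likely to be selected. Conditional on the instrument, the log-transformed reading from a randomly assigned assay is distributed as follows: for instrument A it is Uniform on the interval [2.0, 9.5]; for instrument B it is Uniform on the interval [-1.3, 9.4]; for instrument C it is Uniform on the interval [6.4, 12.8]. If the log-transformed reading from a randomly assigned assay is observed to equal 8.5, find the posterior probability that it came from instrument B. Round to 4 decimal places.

0.2440

Likelihoods f(8.5 | ·): A: 0.133333; B: 0.0934579; C: 0.15625.
Posterior ∝ prior × likelihood. Numerator for B: 0.333333·0.0934579 = 0.0311526.
Normalizing constant: 0.333333·0.133333 + 0.333333·0.0934579 + 0.333333·0.15625 = 0.12768.
P(B | observation) = 0.0311526 / 0.12768 = 0.243989.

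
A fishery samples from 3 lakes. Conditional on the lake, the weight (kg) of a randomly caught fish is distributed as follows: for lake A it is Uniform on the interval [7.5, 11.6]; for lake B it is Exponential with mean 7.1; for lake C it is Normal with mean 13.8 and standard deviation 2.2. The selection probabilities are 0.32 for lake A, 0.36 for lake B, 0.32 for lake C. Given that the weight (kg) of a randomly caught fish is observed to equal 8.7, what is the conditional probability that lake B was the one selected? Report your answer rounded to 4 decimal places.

0.1537

Likelihoods f(8.7 | ·): A: 0.243902; B: 0.0413598; C: 0.0123465.
Posterior ∝ prior × likelihood. Numerator for B: 0.36·0.0413598 = 0.0148895.
Normalizing constant: 0.32·0.243902 + 0.36·0.0413598 + 0.32·0.0123465 = 0.0968892.
P(B | observation) = 0.0148895 / 0.0968892 = 0.153676.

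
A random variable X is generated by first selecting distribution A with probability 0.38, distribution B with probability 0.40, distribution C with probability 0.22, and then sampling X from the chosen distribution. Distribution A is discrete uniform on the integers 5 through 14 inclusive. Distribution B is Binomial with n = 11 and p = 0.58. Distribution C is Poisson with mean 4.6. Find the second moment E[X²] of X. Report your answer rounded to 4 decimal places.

60.4508

For each component E[X²] = Var + (mean)², giving A: 98.5; B: 43.384; C: 25.76.
Overall E[X²] = 0.38·98.5 + 0.4·43.384 + 0.22·25.76 = 60.4508.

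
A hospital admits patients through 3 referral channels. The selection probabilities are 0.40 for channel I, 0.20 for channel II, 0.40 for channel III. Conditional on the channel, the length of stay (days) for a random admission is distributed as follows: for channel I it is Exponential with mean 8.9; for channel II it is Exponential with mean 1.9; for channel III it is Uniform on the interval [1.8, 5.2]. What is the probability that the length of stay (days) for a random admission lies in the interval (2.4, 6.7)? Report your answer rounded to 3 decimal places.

Conditional on each channel, P(2.4 < X < 6.7): I: 0.292595; II: 0.253347; III: 0.823529.
By total probability, P(2.4 < X < 6.7) = 0.4·0.292595 + 0.2·0.253347 + 0.4·0.823529 = 0.497119.

0.497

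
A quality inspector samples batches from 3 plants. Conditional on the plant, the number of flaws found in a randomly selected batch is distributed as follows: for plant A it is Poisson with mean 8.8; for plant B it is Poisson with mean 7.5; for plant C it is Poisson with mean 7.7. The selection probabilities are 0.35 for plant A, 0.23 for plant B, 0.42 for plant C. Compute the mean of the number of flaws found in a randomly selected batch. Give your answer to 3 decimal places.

8.039

Component means — A: 8.8; B: 7.5; C: 7.7.
E[X] = 0.35·8.8 + 0.23·7.5 + 0.42·7.7 = 8.039.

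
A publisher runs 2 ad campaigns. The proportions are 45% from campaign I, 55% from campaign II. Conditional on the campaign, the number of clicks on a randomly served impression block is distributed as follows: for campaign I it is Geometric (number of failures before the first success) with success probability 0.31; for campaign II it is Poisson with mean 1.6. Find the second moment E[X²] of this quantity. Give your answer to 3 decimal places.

7.748

For each component E[X²] = Var + (mean)², giving I: 12.1342; II: 4.16.
Overall E[X²] = 0.45·12.1342 + 0.55·4.16 = 7.74841.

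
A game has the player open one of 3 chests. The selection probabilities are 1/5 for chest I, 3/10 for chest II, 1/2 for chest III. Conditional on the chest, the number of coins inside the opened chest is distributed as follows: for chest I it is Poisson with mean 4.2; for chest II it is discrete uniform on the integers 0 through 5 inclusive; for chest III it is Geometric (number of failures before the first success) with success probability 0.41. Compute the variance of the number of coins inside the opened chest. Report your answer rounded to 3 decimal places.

Per component, I: μ=4.2, E[X²]=21.84; II: μ=2.5, E[X²]=9.16667; III: μ=1.43902, E[X²]=5.58061.
E[X] = 0.2·4.2 + 0.3·2.5 + 0.5·1.43902 = 2.30951.
E[X²] = 0.2·21.84 + 0.3·9.16667 + 0.5·5.58061 = 9.9083.
Var(X) = E[X²] − (E[X])² = 9.9083 − 5.33385 = 4.57446.

4.574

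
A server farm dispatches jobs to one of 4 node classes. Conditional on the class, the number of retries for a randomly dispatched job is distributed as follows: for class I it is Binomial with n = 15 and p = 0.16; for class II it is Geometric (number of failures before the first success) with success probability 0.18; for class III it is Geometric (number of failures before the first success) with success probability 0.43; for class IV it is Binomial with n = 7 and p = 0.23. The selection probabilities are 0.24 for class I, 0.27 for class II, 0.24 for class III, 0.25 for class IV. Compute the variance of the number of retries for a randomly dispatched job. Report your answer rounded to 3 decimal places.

Per component, I: μ=2.4, E[X²]=7.776; II: μ=4.55556, E[X²]=46.0617; III: μ=1.32558, E[X²]=4.83991; IV: μ=1.61, E[X²]=3.8318.
E[X] = 0.24·2.4 + 0.27·4.55556 + 0.24·1.32558 + 0.25·1.61 = 2.52664.
E[X²] = 0.24·7.776 + 0.27·46.0617 + 0.24·4.83991 + 0.25·3.8318 = 16.4224.
Var(X) = E[X²] − (E[X])² = 16.4224 − 6.38391 = 10.0385.

10.039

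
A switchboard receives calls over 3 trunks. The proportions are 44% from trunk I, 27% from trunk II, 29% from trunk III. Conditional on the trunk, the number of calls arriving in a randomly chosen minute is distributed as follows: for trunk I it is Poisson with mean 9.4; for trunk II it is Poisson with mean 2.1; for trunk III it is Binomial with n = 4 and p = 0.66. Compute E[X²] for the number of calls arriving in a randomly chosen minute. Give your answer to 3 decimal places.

47.054

For each component E[X²] = Var + (mean)², giving I: 97.76; II: 6.51; III: 7.8672.
Overall E[X²] = 0.44·97.76 + 0.27·6.51 + 0.29·7.8672 = 47.0536.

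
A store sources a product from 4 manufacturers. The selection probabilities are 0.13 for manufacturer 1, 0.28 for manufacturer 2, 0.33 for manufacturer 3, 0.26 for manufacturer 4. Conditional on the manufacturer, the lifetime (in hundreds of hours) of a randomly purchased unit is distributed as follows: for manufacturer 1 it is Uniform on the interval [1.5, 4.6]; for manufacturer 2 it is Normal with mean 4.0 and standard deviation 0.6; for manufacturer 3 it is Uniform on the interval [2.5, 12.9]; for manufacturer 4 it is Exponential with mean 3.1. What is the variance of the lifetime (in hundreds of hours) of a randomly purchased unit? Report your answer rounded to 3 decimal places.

Per component, 1: μ=3.05, E[X²]=10.1033; 2: μ=4, E[X²]=16.36; 3: μ=7.7, E[X²]=68.3033; 4: μ=3.1, E[X²]=19.22.
E[X] = 0.13·3.05 + 0.28·4 + 0.33·7.7 + 0.26·3.1 = 4.8635.
E[X²] = 0.13·10.1033 + 0.28·16.36 + 0.33·68.3033 + 0.26·19.22 = 33.4315.
Var(X) = E[X²] − (E[X])² = 33.4315 − 23.6536 = 9.7779.

9.778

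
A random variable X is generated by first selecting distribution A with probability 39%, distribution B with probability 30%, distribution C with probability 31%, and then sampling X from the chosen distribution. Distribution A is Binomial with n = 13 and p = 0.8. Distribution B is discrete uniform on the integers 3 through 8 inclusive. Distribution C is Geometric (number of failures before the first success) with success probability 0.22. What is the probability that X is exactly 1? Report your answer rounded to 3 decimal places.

Conditional on each component, P(X = 1): A: 4.25984e-08; B: 0; C: 0.1716.
By total probability, P(X = 1) = 0.39·4.25984e-08 + 0.3·0 + 0.31·0.1716 = 0.053196.

0.053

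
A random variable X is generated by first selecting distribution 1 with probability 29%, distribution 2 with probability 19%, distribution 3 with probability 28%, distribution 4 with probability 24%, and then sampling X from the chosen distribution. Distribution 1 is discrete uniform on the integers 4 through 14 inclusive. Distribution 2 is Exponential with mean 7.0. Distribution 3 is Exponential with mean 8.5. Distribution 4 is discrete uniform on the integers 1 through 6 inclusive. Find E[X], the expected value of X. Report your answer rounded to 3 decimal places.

7.160

Component means — 1: 9; 2: 7; 3: 8.5; 4: 3.5.
E[X] = 0.29·9 + 0.19·7 + 0.28·8.5 + 0.24·3.5 = 7.16.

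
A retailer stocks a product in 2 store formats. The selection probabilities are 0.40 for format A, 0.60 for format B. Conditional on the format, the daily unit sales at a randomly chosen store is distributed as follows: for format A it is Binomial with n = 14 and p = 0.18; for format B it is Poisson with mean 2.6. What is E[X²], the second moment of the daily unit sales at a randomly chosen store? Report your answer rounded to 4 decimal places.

8.9827

For each component E[X²] = Var + (mean)², giving A: 8.4168; B: 9.36.
Overall E[X²] = 0.4·8.4168 + 0.6·9.36 = 8.98272.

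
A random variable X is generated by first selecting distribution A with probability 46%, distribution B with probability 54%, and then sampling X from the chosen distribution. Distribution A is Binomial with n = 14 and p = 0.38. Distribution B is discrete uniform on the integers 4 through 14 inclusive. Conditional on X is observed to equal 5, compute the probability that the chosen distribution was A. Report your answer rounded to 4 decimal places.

0.6680

Likelihoods P(X=5 | ·): A: 0.214737; B: 0.0909091.
Posterior ∝ prior × likelihood. Numerator for A: 0.46·0.214737 = 0.0987791.
Normalizing constant: 0.46·0.214737 + 0.54·0.0909091 = 0.14787.
P(A | observation) = 0.0987791 / 0.14787 = 0.668013.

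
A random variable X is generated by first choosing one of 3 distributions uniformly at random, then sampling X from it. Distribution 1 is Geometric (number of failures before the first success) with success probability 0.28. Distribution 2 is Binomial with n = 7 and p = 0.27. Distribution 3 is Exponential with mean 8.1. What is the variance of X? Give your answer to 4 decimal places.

33.1237

Per component, 1: μ=2.57143, E[X²]=15.7959; 2: μ=1.89, E[X²]=4.9518; 3: μ=8.1, E[X²]=131.22.
E[X] = 0.333333·2.57143 + 0.333333·1.89 + 0.333333·8.1 = 4.18714.
E[X²] = 0.333333·15.7959 + 0.333333·4.9518 + 0.333333·131.22 = 50.6559.
Var(X) = E[X²] − (E[X])² = 50.6559 − 17.5322 = 33.1237.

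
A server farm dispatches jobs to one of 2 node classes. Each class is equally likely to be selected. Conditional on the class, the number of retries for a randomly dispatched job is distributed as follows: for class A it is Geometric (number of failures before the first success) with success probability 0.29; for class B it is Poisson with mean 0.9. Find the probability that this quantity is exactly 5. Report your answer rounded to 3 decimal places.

Conditional on each class, P(X = 5): A: 0.0523227; B: 0.00200063.
By total probability, P(X = 5) = 0.5·0.0523227 + 0.5·0.00200063 = 0.0271616.

0.027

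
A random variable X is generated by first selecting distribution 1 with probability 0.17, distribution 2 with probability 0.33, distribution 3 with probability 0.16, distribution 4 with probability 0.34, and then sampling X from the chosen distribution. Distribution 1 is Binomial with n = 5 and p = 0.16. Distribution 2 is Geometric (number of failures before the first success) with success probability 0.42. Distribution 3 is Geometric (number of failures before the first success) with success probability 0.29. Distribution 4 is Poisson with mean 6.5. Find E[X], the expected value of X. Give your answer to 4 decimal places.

Component means — 1: 0.8; 2: 1.38095; 3: 2.44828; 4: 6.5.
E[X] = 0.17·0.8 + 0.33·1.38095 + 0.16·2.44828 + 0.34·6.5 = 3.19344.

3.1934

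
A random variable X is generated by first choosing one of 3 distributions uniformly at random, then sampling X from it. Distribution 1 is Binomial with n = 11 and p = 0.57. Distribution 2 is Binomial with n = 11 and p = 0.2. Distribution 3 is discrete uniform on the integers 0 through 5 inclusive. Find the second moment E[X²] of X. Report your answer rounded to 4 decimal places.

For each component E[X²] = Var + (mean)², giving 1: 42.009; 2: 6.6; 3: 9.16667.
Overall E[X²] = 0.333333·42.009 + 0.333333·6.6 + 0.333333·9.16667 = 19.2586.

19.2586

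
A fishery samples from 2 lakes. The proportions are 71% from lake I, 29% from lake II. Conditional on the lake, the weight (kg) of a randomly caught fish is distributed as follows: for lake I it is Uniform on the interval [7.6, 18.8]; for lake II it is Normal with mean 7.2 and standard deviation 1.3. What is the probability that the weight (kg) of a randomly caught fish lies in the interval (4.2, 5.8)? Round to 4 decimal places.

Conditional on each lake, P(4.2 < X < 5.8): I: 0; II: 0.130249.
By total probability, P(4.2 < X < 5.8) = 0.71·0 + 0.29·0.130249 = 0.0377723.

0.0378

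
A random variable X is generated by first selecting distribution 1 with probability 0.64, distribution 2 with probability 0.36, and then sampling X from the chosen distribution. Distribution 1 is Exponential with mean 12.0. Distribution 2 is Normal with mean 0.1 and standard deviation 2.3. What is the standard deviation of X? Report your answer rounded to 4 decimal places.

Per component, 1: μ=12, E[X²]=288; 2: μ=0.1, E[X²]=5.3.
E[X] = 0.64·12 + 0.36·0.1 = 7.716.
E[X²] = 0.64·288 + 0.36·5.3 = 186.228.
Var(X) = E[X²] − (E[X])² = 186.228 − 59.5367 = 126.691.
SD(X) = √126.691 = 11.2557.

11.2557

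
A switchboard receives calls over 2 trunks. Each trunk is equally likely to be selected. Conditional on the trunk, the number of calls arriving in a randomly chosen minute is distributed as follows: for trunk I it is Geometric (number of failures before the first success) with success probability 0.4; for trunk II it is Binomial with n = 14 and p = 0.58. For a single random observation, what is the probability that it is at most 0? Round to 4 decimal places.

Conditional on each trunk, P(X ≤ 0): I: 0.4; II: 5.31484e-06.
By total probability, P(X ≤ 0) = 0.5·0.4 + 0.5·5.31484e-06 = 0.200003.

0.2000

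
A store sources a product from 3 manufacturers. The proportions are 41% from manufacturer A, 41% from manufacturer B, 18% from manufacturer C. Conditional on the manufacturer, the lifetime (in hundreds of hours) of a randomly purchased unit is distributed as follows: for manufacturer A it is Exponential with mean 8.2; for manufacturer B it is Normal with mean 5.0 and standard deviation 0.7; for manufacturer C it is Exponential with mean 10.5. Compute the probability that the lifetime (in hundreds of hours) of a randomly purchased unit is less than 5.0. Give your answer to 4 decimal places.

Conditional on each manufacturer, P(X < 5.0): A: 0.456517; B: 0.5; C: 0.378855.
By total probability, P(X < 5.0) = 0.41·0.456517 + 0.41·0.5 + 0.18·0.378855 = 0.460366.

0.4604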